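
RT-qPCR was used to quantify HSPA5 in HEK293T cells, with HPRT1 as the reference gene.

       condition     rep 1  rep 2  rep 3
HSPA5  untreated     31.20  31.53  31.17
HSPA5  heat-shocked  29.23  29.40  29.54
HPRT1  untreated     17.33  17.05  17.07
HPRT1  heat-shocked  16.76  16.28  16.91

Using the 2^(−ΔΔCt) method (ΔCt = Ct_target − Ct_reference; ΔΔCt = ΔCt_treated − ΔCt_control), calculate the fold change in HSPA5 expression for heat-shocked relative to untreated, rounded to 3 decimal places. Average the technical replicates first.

2.657

Mean Ct: HSPA5 untreated 31.300; HSPA5 heat-shocked 29.390; HPRT1 untreated 17.150; HPRT1 heat-shocked 16.650
ΔCt(untreated) = 31.300 − 17.150 = 14.150
ΔCt(heat-shocked) = 29.390 − 16.650 = 12.740
ΔΔCt = 12.740 − 14.150 = -1.410
Fold change = 2^(−(-1.410)) = 2^1.410 = 2.6574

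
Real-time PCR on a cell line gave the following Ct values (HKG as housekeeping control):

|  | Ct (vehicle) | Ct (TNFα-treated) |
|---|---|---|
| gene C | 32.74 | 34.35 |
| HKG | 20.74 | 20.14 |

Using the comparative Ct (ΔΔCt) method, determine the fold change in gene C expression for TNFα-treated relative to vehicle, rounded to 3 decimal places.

ΔCt(vehicle) = 32.740 − 20.740 = 12.000
ΔCt(TNFα-treated) = 34.350 − 20.140 = 14.210
ΔΔCt = 14.210 − 12.000 = 2.210
Fold change = 2^(−2.210) = 0.2161

0.216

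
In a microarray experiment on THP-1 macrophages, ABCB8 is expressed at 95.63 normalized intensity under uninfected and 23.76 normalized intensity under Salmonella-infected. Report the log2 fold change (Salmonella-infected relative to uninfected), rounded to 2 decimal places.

-2.01

Fold change = 23.76 / 95.63 = 0.2485
log2(0.2485) = -2.009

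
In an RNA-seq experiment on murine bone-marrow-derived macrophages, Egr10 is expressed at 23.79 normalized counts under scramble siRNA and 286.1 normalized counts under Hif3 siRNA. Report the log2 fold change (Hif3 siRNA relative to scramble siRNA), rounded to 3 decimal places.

3.588

Fold change = 286.1 / 23.79 = 12.0261
log2(12.0261) = 3.5881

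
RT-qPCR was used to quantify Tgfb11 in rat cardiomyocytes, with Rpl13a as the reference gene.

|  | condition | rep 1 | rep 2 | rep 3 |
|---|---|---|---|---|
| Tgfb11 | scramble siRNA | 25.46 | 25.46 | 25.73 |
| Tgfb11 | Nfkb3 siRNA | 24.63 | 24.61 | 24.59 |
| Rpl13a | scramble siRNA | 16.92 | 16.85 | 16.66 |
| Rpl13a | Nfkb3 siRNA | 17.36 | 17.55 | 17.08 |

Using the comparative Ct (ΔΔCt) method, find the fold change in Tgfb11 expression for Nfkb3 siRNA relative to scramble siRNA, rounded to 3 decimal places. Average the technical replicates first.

2.751

Mean Ct: Tgfb11 scramble siRNA 25.550; Tgfb11 Nfkb3 siRNA 24.610; Rpl13a scramble siRNA 16.810; Rpl13a Nfkb3 siRNA 17.330
ΔCt(scramble siRNA) = 25.550 − 16.810 = 8.740
ΔCt(Nfkb3 siRNA) = 24.610 − 17.330 = 7.280
ΔΔCt = 7.280 − 8.740 = -1.460
Fold change = 2^(−(-1.460)) = 2^1.460 = 2.7511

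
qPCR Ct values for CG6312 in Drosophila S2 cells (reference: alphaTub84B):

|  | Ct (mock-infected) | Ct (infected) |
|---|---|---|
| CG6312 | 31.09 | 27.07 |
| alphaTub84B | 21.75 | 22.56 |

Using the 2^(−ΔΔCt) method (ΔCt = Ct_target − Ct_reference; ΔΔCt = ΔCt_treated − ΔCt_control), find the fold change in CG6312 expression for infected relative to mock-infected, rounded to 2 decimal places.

28.44

ΔCt(mock-infected) = 31.090 − 21.750 = 9.340
ΔCt(infected) = 27.070 − 22.560 = 4.510
ΔΔCt = 4.510 − 9.340 = -4.830
Fold change = 2^(−(-4.830)) = 2^4.830 = 28.443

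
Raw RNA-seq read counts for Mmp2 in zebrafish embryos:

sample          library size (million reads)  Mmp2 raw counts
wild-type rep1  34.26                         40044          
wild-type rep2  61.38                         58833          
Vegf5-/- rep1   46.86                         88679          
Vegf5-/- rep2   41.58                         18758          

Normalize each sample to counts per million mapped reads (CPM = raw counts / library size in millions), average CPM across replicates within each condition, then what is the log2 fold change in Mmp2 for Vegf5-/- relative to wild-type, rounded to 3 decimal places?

CPM(wild-type rep1) = 40044 / 34.26 = 1168.8266
CPM(wild-type rep2) = 58833 / 61.38 = 958.5044
CPM(Vegf5-/- rep1) = 88679 / 46.86 = 1892.4242
CPM(Vegf5-/- rep2) = 18758 / 41.58 = 451.1304
mean CPM(wild-type) = 1063.6655; mean CPM(Vegf5-/-) = 1171.7773
Fold change = 1171.7773 / 1063.6655 = 1.10164
log2(1.10164) = 0.1397

0.140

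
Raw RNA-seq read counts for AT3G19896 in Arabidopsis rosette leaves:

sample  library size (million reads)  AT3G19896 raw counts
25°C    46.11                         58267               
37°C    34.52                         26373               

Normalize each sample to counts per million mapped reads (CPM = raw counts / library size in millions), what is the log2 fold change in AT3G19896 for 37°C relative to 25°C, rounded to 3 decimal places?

CPM(25°C) = 58267 / 46.11 = 1263.6521
CPM(37°C) = 26373 / 34.52 = 763.9919
Fold change = 763.9919 / 1263.6521 = 0.60459
log2(0.60459) = -0.7260

-0.726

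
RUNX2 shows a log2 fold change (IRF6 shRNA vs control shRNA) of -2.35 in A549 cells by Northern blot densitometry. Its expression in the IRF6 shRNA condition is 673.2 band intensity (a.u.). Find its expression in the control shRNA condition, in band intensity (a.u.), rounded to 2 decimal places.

Fold change = 2^(-2.35) = 0.1961
control shRNA expression = 673.2 / 0.1961 = 3432.14

3432.14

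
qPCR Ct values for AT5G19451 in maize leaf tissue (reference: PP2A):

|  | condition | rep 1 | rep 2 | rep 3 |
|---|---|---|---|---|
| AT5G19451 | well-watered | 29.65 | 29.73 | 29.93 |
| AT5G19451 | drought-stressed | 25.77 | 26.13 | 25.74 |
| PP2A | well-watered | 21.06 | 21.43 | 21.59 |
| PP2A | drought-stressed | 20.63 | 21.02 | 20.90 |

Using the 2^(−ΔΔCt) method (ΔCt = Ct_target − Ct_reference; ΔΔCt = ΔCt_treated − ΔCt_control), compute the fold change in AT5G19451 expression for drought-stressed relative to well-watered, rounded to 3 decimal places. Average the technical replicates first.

Mean Ct: AT5G19451 well-watered 29.770; AT5G19451 drought-stressed 25.880; PP2A well-watered 21.360; PP2A drought-stressed 20.850
ΔCt(well-watered) = 29.770 − 21.360 = 8.410
ΔCt(drought-stressed) = 25.880 − 20.850 = 5.030
ΔΔCt = 5.030 − 8.410 = -3.380
Fold change = 2^(−(-3.380)) = 2^3.380 = 10.4107

10.411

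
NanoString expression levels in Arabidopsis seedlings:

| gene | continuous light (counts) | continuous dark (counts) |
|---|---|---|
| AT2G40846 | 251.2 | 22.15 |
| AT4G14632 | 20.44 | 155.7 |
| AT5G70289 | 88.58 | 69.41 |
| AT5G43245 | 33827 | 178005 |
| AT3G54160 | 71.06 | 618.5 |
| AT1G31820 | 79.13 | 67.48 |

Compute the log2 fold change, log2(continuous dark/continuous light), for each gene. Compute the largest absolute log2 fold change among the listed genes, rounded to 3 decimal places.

3.503

log2(22.15/251.2) = -3.503  (AT2G40846)
log2(155.7/20.44) = 2.929  (AT4G14632)
log2(69.41/88.58) = -0.352  (AT5G70289)
log2(178005/33827) = 2.396  (AT5G43245)
log2(618.5/71.06) = 3.122  (AT3G54160)
log2(67.48/79.13) = -0.230  (AT1G31820)
The largest magnitude belongs to AT2G40846.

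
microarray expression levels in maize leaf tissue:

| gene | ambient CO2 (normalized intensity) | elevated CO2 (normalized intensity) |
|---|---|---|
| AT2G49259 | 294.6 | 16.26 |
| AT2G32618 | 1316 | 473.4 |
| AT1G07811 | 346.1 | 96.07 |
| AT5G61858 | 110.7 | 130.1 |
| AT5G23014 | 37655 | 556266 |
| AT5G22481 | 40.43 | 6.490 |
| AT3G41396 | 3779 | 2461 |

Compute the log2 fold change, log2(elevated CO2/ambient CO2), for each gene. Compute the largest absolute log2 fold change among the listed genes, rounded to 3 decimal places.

4.179

log2(16.26/294.6) = -4.179  (AT2G49259)
log2(473.4/1316) = -1.475  (AT2G32618)
log2(96.07/346.1) = -1.849  (AT1G07811)
log2(130.1/110.7) = 0.233  (AT5G61858)
log2(556266/37655) = 3.885  (AT5G23014)
log2(6.490/40.43) = -2.639  (AT5G22481)
log2(2461/3779) = -0.619  (AT3G41396)
The largest magnitude belongs to AT2G49259.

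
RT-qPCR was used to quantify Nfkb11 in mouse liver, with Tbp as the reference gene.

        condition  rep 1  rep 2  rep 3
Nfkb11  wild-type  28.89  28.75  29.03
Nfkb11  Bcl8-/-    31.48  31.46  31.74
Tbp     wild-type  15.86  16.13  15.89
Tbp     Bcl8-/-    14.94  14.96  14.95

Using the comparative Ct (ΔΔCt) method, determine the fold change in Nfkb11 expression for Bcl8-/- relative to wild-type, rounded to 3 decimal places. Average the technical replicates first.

0.078

Mean Ct: Nfkb11 wild-type 28.890; Nfkb11 Bcl8-/- 31.560; Tbp wild-type 15.960; Tbp Bcl8-/- 14.950
ΔCt(wild-type) = 28.890 − 15.960 = 12.930
ΔCt(Bcl8-/-) = 31.560 − 14.950 = 16.610
ΔΔCt = 16.610 − 12.930 = 3.680
Fold change = 2^(−3.680) = 0.0780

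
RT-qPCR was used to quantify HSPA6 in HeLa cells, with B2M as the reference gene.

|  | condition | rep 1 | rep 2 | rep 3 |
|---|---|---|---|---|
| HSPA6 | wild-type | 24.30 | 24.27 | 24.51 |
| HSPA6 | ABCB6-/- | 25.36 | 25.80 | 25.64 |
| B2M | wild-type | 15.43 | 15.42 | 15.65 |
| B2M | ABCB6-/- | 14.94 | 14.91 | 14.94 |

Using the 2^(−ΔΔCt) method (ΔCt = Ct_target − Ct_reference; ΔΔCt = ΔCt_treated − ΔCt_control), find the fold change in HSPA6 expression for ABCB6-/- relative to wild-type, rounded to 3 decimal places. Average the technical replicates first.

0.285

Mean Ct: HSPA6 wild-type 24.360; HSPA6 ABCB6-/- 25.600; B2M wild-type 15.500; B2M ABCB6-/- 14.930
ΔCt(wild-type) = 24.360 − 15.500 = 8.860
ΔCt(ABCB6-/-) = 25.600 − 14.930 = 10.670
ΔΔCt = 10.670 − 8.860 = 1.810
Fold change = 2^(−1.810) = 0.2852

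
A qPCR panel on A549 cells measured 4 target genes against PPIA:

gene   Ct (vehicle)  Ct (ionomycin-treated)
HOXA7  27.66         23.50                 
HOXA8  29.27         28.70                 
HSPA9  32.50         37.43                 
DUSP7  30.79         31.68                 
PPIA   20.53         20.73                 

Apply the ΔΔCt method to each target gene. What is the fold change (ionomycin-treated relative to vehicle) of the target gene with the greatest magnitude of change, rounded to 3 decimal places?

0.038

HOXA7: ΔΔCt = (23.50−20.73) − (27.66−20.53) = 2.77 − 7.13 = -4.36; fold change = 2^4.36 = 20.535
HOXA8: ΔΔCt = (28.70−20.73) − (29.27−20.53) = 7.97 − 8.74 = -0.77; fold change = 2^0.77 = 1.705
HSPA9: ΔΔCt = (37.43−20.73) − (32.50−20.53) = 16.70 − 11.97 = 4.73; fold change = 2^-4.73 = 0.038
DUSP7: ΔΔCt = (31.68−20.73) − (30.79−20.53) = 10.95 − 10.26 = 0.69; fold change = 2^-0.69 = 0.620
HSPA9 has the largest |ΔΔCt| = 4.73.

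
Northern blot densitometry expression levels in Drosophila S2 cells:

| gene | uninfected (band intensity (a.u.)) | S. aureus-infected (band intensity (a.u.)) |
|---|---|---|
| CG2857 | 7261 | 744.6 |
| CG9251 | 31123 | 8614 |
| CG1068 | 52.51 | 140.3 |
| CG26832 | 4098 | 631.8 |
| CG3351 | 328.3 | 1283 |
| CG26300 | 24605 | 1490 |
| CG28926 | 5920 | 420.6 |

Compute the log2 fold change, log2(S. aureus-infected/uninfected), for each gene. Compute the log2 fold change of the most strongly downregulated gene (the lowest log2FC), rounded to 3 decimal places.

log2(744.6/7261) = -3.286  (CG2857)
log2(8614/31123) = -1.853  (CG9251)
log2(140.3/52.51) = 1.418  (CG1068)
log2(631.8/4098) = -2.697  (CG26832)
log2(1283/328.3) = 1.966  (CG3351)
log2(1490/24605) = -4.046  (CG26300)
log2(420.6/5920) = -3.815  (CG28926)
CG26300 is most strongly downregulated.

-4.046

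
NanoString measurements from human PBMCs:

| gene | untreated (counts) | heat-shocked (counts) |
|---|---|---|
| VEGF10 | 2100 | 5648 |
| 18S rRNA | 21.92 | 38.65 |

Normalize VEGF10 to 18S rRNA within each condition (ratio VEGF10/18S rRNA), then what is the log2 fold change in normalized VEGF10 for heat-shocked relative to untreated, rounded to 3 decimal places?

VEGF10/18S rRNA (untreated) = 2100 / 21.92 = 95.803
VEGF10/18S rRNA (heat-shocked) = 5648 / 38.65 = 146.13
Fold change = 146.13 / 95.803 = 1.5253
log2(1.5253) = 0.6091

0.609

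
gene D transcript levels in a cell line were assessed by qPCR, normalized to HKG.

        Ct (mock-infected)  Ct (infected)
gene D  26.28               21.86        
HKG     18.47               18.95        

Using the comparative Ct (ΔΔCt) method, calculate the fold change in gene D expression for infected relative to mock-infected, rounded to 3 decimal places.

29.857

ΔCt(mock-infected) = 26.280 − 18.470 = 7.810
ΔCt(infected) = 21.860 − 18.950 = 2.910
ΔΔCt = 2.910 − 7.810 = -4.900
Fold change = 2^(−(-4.900)) = 2^4.900 = 29.8571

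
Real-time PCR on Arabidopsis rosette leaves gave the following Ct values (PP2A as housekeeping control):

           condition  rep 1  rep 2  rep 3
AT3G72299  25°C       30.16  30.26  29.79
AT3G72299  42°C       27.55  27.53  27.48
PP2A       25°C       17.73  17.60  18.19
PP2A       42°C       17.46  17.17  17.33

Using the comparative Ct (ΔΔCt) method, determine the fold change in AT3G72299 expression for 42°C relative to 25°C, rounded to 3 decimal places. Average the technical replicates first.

4.084

Mean Ct: AT3G72299 25°C 30.070; AT3G72299 42°C 27.520; PP2A 25°C 17.840; PP2A 42°C 17.320
ΔCt(25°C) = 30.070 − 17.840 = 12.230
ΔCt(42°C) = 27.520 − 17.320 = 10.200
ΔΔCt = 10.200 − 12.230 = -2.030
Fold change = 2^(−(-2.030)) = 2^2.030 = 4.0840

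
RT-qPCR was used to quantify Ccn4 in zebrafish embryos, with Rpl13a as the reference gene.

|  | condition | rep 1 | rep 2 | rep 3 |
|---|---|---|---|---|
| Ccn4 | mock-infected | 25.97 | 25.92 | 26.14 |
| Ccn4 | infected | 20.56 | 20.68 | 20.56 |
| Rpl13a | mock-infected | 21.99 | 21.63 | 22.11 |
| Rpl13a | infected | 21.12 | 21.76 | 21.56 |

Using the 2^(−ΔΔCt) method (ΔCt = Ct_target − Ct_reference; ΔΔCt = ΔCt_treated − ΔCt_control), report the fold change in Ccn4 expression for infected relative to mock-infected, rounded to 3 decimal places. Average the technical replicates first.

Mean Ct: Ccn4 mock-infected 26.010; Ccn4 infected 20.600; Rpl13a mock-infected 21.910; Rpl13a infected 21.480
ΔCt(mock-infected) = 26.010 − 21.910 = 4.100
ΔCt(infected) = 20.600 − 21.480 = -0.880
ΔΔCt = -0.880 − 4.100 = -4.980
Fold change = 2^(−(-4.980)) = 2^4.980 = 31.5594

31.559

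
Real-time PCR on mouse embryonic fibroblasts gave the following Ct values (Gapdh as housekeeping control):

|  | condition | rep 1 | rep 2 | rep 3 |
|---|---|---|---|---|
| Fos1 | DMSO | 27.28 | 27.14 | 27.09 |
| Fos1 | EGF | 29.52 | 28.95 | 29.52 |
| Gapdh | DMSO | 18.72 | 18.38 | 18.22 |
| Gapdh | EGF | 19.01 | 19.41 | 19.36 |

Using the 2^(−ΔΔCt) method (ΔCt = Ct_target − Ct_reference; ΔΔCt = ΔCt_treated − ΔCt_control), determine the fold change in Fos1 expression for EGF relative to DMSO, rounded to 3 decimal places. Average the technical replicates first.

0.395

Mean Ct: Fos1 DMSO 27.170; Fos1 EGF 29.330; Gapdh DMSO 18.440; Gapdh EGF 19.260
ΔCt(DMSO) = 27.170 − 18.440 = 8.730
ΔCt(EGF) = 29.330 − 19.260 = 10.070
ΔΔCt = 10.070 − 8.730 = 1.340
Fold change = 2^(−1.340) = 0.3950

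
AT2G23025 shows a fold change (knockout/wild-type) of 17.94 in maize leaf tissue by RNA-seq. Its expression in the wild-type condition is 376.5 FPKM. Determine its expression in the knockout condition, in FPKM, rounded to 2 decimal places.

knockout expression = 376.5 × 17.94 = 6754.41

6754.41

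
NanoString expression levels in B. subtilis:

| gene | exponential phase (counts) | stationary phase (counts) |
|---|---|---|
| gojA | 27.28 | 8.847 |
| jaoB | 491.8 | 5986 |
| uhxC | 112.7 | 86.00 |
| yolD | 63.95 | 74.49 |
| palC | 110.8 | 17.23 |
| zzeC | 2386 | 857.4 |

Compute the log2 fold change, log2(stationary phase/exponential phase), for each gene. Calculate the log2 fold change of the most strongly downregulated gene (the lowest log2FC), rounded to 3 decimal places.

-2.685

log2(8.847/27.28) = -1.625  (gojA)
log2(5986/491.8) = 3.605  (jaoB)
log2(86.00/112.7) = -0.390  (uhxC)
log2(74.49/63.95) = 0.220  (yolD)
log2(17.23/110.8) = -2.685  (palC)
log2(857.4/2386) = -1.477  (zzeC)
palC is most strongly downregulated.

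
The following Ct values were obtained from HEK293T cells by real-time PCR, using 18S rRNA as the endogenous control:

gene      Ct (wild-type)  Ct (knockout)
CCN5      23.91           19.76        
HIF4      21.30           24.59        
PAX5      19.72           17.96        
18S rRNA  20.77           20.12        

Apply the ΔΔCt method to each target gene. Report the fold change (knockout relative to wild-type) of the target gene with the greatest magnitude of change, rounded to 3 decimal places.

CCN5: ΔΔCt = (19.76−20.12) − (23.91−20.77) = -0.36 − 3.14 = -3.50; fold change = 2^3.50 = 11.314
HIF4: ΔΔCt = (24.59−20.12) − (21.30−20.77) = 4.47 − 0.53 = 3.94; fold change = 2^-3.94 = 0.065
PAX5: ΔΔCt = (17.96−20.12) − (19.72−20.77) = -2.16 − (-1.05) = -1.11; fold change = 2^1.11 = 2.158
HIF4 has the largest |ΔΔCt| = 3.94.

0.065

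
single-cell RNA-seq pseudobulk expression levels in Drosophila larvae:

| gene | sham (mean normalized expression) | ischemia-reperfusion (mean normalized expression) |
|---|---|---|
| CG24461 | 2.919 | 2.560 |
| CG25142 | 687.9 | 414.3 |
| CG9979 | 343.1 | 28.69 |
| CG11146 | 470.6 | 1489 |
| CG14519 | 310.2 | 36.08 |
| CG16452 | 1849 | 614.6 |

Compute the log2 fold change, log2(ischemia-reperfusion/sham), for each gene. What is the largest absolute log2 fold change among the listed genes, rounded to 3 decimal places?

3.580

log2(2.560/2.919) = -0.189  (CG24461)
log2(414.3/687.9) = -0.732  (CG25142)
log2(28.69/343.1) = -3.580  (CG9979)
log2(1489/470.6) = 1.662  (CG11146)
log2(36.08/310.2) = -3.104  (CG14519)
log2(614.6/1849) = -1.589  (CG16452)
The largest magnitude belongs to CG9979.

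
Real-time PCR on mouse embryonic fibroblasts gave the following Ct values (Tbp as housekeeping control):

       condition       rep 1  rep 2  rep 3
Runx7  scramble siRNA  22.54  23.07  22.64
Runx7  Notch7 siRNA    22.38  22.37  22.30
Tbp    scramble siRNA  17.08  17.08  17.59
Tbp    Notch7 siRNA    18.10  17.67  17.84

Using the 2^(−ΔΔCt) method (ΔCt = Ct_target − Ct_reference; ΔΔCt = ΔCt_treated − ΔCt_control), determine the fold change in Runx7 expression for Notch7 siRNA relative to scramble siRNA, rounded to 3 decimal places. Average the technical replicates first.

Mean Ct: Runx7 scramble siRNA 22.750; Runx7 Notch7 siRNA 22.350; Tbp scramble siRNA 17.250; Tbp Notch7 siRNA 17.870
ΔCt(scramble siRNA) = 22.750 − 17.250 = 5.500
ΔCt(Notch7 siRNA) = 22.350 − 17.870 = 4.480
ΔΔCt = 4.480 − 5.500 = -1.020
Fold change = 2^(−(-1.020)) = 2^1.020 = 2.0279

2.028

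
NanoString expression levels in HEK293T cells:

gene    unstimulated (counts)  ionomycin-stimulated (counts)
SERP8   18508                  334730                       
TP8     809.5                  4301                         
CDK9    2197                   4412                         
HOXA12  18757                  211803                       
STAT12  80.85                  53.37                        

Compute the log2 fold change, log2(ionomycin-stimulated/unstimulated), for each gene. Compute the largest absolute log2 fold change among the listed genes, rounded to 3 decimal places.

4.177

log2(334730/18508) = 4.177  (SERP8)
log2(4301/809.5) = 2.410  (TP8)
log2(4412/2197) = 1.006  (CDK9)
log2(211803/18757) = 3.497  (HOXA12)
log2(53.37/80.85) = -0.599  (STAT12)
The largest magnitude belongs to SERP8.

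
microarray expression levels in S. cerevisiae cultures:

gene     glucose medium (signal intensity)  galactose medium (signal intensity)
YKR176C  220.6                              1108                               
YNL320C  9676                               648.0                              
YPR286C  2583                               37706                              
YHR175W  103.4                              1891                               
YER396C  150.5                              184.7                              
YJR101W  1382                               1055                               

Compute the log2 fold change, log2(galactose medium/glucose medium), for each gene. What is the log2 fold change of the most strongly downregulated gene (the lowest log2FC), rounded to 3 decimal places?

-3.900

log2(1108/220.6) = 2.328  (YKR176C)
log2(648.0/9676) = -3.900  (YNL320C)
log2(37706/2583) = 3.868  (YPR286C)
log2(1891/103.4) = 4.193  (YHR175W)
log2(184.7/150.5) = 0.295  (YER396C)
log2(1055/1382) = -0.390  (YJR101W)
YNL320C is most strongly downregulated.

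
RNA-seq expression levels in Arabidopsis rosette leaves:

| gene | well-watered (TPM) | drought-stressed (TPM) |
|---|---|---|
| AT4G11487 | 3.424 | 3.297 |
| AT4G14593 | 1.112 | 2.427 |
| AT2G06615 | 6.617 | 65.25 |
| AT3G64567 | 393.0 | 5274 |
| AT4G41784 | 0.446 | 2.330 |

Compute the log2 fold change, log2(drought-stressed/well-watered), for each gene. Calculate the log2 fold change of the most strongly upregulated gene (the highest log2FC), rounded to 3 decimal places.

log2(3.297/3.424) = -0.055  (AT4G11487)
log2(2.427/1.112) = 1.126  (AT4G14593)
log2(65.25/6.617) = 3.302  (AT2G06615)
log2(5274/393.0) = 3.746  (AT3G64567)
log2(2.330/0.446) = 2.385  (AT4G41784)
AT3G64567 is most strongly upregulated.

3.746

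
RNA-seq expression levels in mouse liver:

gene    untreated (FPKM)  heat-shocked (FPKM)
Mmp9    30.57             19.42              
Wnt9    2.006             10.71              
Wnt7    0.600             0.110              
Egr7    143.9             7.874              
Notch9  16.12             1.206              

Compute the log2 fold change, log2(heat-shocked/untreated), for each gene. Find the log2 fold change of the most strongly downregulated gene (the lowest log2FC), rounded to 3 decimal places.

-4.192

log2(19.42/30.57) = -0.655  (Mmp9)
log2(10.71/2.006) = 2.417  (Wnt9)
log2(0.110/0.600) = -2.447  (Wnt7)
log2(7.874/143.9) = -4.192  (Egr7)
log2(1.206/16.12) = -3.741  (Notch9)
Egr7 is most strongly downregulated.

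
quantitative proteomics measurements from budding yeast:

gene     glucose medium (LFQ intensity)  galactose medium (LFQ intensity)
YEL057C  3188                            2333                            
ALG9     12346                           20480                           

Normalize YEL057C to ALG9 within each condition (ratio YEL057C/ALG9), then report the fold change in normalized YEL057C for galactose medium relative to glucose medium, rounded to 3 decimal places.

0.441

YEL057C/ALG9 (glucose medium) = 3188 / 12346 = 0.25822
YEL057C/ALG9 (galactose medium) = 2333 / 20480 = 0.11392
Fold change = 0.11392 / 0.25822 = 0.4412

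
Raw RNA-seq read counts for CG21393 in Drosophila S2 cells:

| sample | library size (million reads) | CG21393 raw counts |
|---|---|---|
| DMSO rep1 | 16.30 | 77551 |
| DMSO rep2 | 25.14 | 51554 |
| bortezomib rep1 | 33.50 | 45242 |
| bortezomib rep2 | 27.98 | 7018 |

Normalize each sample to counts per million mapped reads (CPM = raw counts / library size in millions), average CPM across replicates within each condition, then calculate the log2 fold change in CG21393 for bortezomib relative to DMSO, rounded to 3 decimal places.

-2.088

CPM(DMSO rep1) = 77551 / 16.30 = 4757.7301
CPM(DMSO rep2) = 51554 / 25.14 = 2050.6762
CPM(bortezomib rep1) = 45242 / 33.50 = 1350.5075
CPM(bortezomib rep2) = 7018 / 27.98 = 250.8220
mean CPM(DMSO) = 3404.2031; mean CPM(bortezomib) = 800.6647
Fold change = 800.6647 / 3404.2031 = 0.23520
log2(0.23520) = -2.0880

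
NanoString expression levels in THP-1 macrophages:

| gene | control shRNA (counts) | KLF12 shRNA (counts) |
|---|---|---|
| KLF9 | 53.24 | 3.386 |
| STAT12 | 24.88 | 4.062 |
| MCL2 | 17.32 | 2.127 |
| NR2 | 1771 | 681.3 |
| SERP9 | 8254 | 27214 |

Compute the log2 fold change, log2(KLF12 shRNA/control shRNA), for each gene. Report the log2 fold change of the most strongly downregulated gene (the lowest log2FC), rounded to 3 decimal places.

log2(3.386/53.24) = -3.975  (KLF9)
log2(4.062/24.88) = -2.615  (STAT12)
log2(2.127/17.32) = -3.026  (MCL2)
log2(681.3/1771) = -1.378  (NR2)
log2(27214/8254) = 1.721  (SERP9)
KLF9 is most strongly downregulated.

-3.975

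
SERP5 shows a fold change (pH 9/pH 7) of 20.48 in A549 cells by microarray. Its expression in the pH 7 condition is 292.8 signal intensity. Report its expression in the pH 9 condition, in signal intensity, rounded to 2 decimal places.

pH 9 expression = 292.8 × 20.48 = 5996.54

5996.54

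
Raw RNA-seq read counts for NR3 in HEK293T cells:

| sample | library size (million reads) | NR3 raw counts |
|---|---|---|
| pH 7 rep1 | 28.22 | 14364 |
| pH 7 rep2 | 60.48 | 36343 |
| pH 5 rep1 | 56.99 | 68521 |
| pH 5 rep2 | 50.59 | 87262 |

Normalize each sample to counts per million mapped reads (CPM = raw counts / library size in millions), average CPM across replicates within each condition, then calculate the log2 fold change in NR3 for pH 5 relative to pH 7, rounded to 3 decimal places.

1.399

CPM(pH 7 rep1) = 14364 / 28.22 = 509.0007
CPM(pH 7 rep2) = 36343 / 60.48 = 600.9094
CPM(pH 5 rep1) = 68521 / 56.99 = 1202.3337
CPM(pH 5 rep2) = 87262 / 50.59 = 1724.8863
mean CPM(pH 7) = 554.9551; mean CPM(pH 5) = 1463.6100
Fold change = 1463.6100 / 554.9551 = 2.63735
log2(2.63735) = 1.3991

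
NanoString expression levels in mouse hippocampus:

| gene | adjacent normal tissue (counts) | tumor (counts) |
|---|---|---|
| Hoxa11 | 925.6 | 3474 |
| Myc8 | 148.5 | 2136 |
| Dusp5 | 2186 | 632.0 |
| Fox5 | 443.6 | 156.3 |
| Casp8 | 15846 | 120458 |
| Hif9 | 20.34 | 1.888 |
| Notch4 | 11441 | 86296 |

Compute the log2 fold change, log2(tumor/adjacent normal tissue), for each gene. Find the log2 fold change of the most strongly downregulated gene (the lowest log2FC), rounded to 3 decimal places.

-3.429

log2(3474/925.6) = 1.908  (Hoxa11)
log2(2136/148.5) = 3.846  (Myc8)
log2(632.0/2186) = -1.790  (Dusp5)
log2(156.3/443.6) = -1.505  (Fox5)
log2(120458/15846) = 2.926  (Casp8)
log2(1.888/20.34) = -3.429  (Hif9)
log2(86296/11441) = 2.915  (Notch4)
Hif9 is most strongly downregulated.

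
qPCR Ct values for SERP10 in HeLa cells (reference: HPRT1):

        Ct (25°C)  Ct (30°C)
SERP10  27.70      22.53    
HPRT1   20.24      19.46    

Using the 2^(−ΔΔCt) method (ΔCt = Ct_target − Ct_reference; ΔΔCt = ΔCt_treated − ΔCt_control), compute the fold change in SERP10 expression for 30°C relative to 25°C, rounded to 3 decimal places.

ΔCt(25°C) = 27.700 − 20.240 = 7.460
ΔCt(30°C) = 22.530 − 19.460 = 3.070
ΔΔCt = 3.070 − 7.460 = -4.390
Fold change = 2^(−(-4.390)) = 2^4.390 = 20.9663

20.966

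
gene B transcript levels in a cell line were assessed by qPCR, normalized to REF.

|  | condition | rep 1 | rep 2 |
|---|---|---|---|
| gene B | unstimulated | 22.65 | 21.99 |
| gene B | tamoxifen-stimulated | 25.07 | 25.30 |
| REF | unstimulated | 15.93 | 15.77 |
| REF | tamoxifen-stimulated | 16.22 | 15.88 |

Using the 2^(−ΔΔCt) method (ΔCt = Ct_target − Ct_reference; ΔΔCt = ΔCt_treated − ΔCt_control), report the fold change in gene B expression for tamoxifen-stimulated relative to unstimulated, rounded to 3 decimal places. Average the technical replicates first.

0.158

Mean Ct: gene B unstimulated 22.320; gene B tamoxifen-stimulated 25.185; REF unstimulated 15.850; REF tamoxifen-stimulated 16.050
ΔCt(unstimulated) = 22.320 − 15.850 = 6.470
ΔCt(tamoxifen-stimulated) = 25.185 − 16.050 = 9.135
ΔΔCt = 9.135 − 6.470 = 2.665
Fold change = 2^(−2.665) = 0.1577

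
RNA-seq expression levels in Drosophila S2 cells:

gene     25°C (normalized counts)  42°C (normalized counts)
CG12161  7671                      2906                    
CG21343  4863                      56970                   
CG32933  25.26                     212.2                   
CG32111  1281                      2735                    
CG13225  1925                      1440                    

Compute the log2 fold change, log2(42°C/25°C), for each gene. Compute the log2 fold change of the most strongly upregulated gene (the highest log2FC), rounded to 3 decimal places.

3.550

log2(2906/7671) = -1.400  (CG12161)
log2(56970/4863) = 3.550  (CG21343)
log2(212.2/25.26) = 3.070  (CG32933)
log2(2735/1281) = 1.094  (CG32111)
log2(1440/1925) = -0.419  (CG13225)
CG21343 is most strongly upregulated.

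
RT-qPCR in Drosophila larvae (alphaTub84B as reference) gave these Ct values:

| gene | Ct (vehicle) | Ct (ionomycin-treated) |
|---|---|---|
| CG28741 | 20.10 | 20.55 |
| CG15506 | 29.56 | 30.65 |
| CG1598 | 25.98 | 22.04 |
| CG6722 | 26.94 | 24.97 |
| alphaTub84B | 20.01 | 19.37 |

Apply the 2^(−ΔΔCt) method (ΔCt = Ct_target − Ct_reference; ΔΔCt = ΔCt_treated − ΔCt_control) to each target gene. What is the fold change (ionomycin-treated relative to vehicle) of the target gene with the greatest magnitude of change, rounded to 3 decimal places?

CG28741: ΔΔCt = (20.55−19.37) − (20.10−20.01) = 1.18 − 0.09 = 1.09; fold change = 2^-1.09 = 0.470
CG15506: ΔΔCt = (30.65−19.37) − (29.56−20.01) = 11.28 − 9.55 = 1.73; fold change = 2^-1.73 = 0.301
CG1598: ΔΔCt = (22.04−19.37) − (25.98−20.01) = 2.67 − 5.97 = -3.30; fold change = 2^3.30 = 9.849
CG6722: ΔΔCt = (24.97−19.37) − (26.94−20.01) = 5.60 − 6.93 = -1.33; fold change = 2^1.33 = 2.514
CG1598 has the largest |ΔΔCt| = 3.30.

9.849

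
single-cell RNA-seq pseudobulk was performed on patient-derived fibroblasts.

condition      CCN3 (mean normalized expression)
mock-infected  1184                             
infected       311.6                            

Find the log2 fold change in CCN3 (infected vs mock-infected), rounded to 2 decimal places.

Fold change = 311.6 / 1184 = 0.2632
log2(0.2632) = -1.926

-1.93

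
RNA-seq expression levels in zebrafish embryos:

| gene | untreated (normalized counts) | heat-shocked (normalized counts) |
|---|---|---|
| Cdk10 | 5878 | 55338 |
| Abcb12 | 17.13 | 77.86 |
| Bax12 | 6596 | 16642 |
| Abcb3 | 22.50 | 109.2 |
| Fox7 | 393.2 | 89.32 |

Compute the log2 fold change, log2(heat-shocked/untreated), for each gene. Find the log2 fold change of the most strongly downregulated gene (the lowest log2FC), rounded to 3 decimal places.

-2.138

log2(55338/5878) = 3.235  (Cdk10)
log2(77.86/17.13) = 2.184  (Abcb12)
log2(16642/6596) = 1.335  (Bax12)
log2(109.2/22.50) = 2.279  (Abcb3)
log2(89.32/393.2) = -2.138  (Fox7)
Fox7 is most strongly downregulated.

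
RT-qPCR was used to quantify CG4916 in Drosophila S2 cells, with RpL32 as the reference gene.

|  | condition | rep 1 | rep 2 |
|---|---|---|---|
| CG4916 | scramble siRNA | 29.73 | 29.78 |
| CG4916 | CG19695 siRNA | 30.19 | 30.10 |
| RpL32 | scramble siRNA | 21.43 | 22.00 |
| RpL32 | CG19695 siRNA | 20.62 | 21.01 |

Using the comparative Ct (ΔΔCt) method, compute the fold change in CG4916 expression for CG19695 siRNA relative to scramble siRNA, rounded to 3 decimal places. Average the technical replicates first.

Mean Ct: CG4916 scramble siRNA 29.755; CG4916 CG19695 siRNA 30.145; RpL32 scramble siRNA 21.715; RpL32 CG19695 siRNA 20.815
ΔCt(scramble siRNA) = 29.755 − 21.715 = 8.040
ΔCt(CG19695 siRNA) = 30.145 − 20.815 = 9.330
ΔΔCt = 9.330 − 8.040 = 1.290
Fold change = 2^(−1.290) = 0.4090

0.409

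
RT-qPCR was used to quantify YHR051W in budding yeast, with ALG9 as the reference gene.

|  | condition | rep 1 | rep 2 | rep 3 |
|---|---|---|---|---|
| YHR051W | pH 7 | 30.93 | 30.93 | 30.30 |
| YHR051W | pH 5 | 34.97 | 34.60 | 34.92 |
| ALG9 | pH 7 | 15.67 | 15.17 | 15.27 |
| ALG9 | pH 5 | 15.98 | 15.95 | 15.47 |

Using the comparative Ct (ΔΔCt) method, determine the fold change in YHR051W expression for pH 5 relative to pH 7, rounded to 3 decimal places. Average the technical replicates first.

Mean Ct: YHR051W pH 7 30.720; YHR051W pH 5 34.830; ALG9 pH 7 15.370; ALG9 pH 5 15.800
ΔCt(pH 7) = 30.720 − 15.370 = 15.350
ΔCt(pH 5) = 34.830 − 15.800 = 19.030
ΔΔCt = 19.030 − 15.350 = 3.680
Fold change = 2^(−3.680) = 0.0780

0.078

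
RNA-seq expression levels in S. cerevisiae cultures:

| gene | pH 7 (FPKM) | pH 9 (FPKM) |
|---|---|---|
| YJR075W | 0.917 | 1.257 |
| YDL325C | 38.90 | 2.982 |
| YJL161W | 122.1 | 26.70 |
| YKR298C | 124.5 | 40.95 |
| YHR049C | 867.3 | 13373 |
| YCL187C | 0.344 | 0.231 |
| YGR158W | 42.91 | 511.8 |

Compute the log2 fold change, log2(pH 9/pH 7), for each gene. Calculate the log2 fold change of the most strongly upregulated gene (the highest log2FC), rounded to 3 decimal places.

3.947

log2(1.257/0.917) = 0.455  (YJR075W)
log2(2.982/38.90) = -3.705  (YDL325C)
log2(26.70/122.1) = -2.193  (YJL161W)
log2(40.95/124.5) = -1.604  (YKR298C)
log2(13373/867.3) = 3.947  (YHR049C)
log2(0.231/0.344) = -0.575  (YCL187C)
log2(511.8/42.91) = 3.576  (YGR158W)
YHR049C is most strongly upregulated.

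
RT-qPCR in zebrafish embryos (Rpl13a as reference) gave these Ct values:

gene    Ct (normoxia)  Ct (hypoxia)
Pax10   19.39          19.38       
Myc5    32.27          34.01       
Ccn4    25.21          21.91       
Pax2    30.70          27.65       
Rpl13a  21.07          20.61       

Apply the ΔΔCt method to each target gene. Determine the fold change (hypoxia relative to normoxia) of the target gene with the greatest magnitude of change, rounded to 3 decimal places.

Pax10: ΔΔCt = (19.38−20.61) − (19.39−21.07) = -1.23 − (-1.68) = 0.45; fold change = 2^-0.45 = 0.732
Myc5: ΔΔCt = (34.01−20.61) − (32.27−21.07) = 13.40 − 11.20 = 2.20; fold change = 2^-2.20 = 0.218
Ccn4: ΔΔCt = (21.91−20.61) − (25.21−21.07) = 1.30 − 4.14 = -2.84; fold change = 2^2.84 = 7.160
Pax2: ΔΔCt = (27.65−20.61) − (30.70−21.07) = 7.04 − 9.63 = -2.59; fold change = 2^2.59 = 6.021
Ccn4 has the largest |ΔΔCt| = 2.84.

7.160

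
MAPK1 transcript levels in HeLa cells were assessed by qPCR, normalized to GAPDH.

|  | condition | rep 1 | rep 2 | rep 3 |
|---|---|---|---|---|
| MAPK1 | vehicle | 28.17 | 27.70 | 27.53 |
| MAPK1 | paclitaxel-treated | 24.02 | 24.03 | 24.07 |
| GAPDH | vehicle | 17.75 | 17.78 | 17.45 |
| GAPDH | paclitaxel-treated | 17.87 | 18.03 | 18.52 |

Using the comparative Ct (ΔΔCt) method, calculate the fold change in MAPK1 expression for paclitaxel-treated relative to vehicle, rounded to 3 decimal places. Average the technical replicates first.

18.896

Mean Ct: MAPK1 vehicle 27.800; MAPK1 paclitaxel-treated 24.040; GAPDH vehicle 17.660; GAPDH paclitaxel-treated 18.140
ΔCt(vehicle) = 27.800 − 17.660 = 10.140
ΔCt(paclitaxel-treated) = 24.040 − 18.140 = 5.900
ΔΔCt = 5.900 − 10.140 = -4.240
Fold change = 2^(−(-4.240)) = 2^4.240 = 18.8959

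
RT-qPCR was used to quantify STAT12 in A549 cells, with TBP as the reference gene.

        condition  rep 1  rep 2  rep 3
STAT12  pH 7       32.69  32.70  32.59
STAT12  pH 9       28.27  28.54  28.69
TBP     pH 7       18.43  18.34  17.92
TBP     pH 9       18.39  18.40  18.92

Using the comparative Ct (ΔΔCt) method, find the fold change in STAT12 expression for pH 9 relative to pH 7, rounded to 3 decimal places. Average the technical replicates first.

Mean Ct: STAT12 pH 7 32.660; STAT12 pH 9 28.500; TBP pH 7 18.230; TBP pH 9 18.570
ΔCt(pH 7) = 32.660 − 18.230 = 14.430
ΔCt(pH 9) = 28.500 − 18.570 = 9.930
ΔΔCt = 9.930 − 14.430 = -4.500
Fold change = 2^(−(-4.500)) = 2^4.500 = 22.6274

22.627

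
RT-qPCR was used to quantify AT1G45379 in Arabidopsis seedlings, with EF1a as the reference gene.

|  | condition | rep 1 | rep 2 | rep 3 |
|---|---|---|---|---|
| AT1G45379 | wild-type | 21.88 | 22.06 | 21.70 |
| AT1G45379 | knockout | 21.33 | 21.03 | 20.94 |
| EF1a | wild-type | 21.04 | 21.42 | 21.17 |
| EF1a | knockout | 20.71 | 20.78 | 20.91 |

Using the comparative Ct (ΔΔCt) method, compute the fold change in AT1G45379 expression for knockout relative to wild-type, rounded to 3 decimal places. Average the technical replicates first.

1.292

Mean Ct: AT1G45379 wild-type 21.880; AT1G45379 knockout 21.100; EF1a wild-type 21.210; EF1a knockout 20.800
ΔCt(wild-type) = 21.880 − 21.210 = 0.670
ΔCt(knockout) = 21.100 − 20.800 = 0.300
ΔΔCt = 0.300 − 0.670 = -0.370
Fold change = 2^(−(-0.370)) = 2^0.370 = 1.2924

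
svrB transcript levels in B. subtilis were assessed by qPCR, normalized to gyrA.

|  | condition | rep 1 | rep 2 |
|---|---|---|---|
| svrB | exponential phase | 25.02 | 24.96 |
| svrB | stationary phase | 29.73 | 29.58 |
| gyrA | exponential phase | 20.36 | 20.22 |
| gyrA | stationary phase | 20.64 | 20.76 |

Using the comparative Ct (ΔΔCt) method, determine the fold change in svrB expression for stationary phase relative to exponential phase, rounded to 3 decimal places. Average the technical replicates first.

Mean Ct: svrB exponential phase 24.990; svrB stationary phase 29.655; gyrA exponential phase 20.290; gyrA stationary phase 20.700
ΔCt(exponential phase) = 24.990 − 20.290 = 4.700
ΔCt(stationary phase) = 29.655 − 20.700 = 8.955
ΔΔCt = 8.955 − 4.700 = 4.255
Fold change = 2^(−4.255) = 0.0524

0.052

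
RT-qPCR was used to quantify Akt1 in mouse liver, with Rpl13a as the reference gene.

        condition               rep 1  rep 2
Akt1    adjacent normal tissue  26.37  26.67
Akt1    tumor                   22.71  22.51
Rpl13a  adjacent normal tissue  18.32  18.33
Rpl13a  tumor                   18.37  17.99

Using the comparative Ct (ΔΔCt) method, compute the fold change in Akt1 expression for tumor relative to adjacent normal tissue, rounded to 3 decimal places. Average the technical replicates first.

13.595

Mean Ct: Akt1 adjacent normal tissue 26.520; Akt1 tumor 22.610; Rpl13a adjacent normal tissue 18.325; Rpl13a tumor 18.180
ΔCt(adjacent normal tissue) = 26.520 − 18.325 = 8.195
ΔCt(tumor) = 22.610 − 18.180 = 4.430
ΔΔCt = 4.430 − 8.195 = -3.765
Fold change = 2^(−(-3.765)) = 2^3.765 = 13.5950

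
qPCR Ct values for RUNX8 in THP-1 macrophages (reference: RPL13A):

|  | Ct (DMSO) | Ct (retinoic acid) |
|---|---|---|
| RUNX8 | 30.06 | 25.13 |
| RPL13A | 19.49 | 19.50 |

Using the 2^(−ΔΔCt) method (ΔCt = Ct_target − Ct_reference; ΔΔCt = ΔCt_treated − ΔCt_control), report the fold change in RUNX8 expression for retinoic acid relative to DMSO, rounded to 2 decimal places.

30.70

ΔCt(DMSO) = 30.060 − 19.490 = 10.570
ΔCt(retinoic acid) = 25.130 − 19.500 = 5.630
ΔΔCt = 5.630 − 10.570 = -4.940
Fold change = 2^(−(-4.940)) = 2^4.940 = 30.696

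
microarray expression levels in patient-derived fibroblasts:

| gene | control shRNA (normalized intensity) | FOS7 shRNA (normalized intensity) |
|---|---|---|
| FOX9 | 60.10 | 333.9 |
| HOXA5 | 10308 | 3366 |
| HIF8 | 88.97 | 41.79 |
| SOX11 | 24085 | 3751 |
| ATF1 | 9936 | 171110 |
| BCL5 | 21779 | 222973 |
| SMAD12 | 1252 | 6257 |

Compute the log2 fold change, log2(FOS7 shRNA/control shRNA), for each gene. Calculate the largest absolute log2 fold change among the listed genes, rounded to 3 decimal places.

4.106

log2(333.9/60.10) = 2.474  (FOX9)
log2(3366/10308) = -1.615  (HOXA5)
log2(41.79/88.97) = -1.090  (HIF8)
log2(3751/24085) = -2.683  (SOX11)
log2(171110/9936) = 4.106  (ATF1)
log2(222973/21779) = 3.356  (BCL5)
log2(6257/1252) = 2.321  (SMAD12)
The largest magnitude belongs to ATF1.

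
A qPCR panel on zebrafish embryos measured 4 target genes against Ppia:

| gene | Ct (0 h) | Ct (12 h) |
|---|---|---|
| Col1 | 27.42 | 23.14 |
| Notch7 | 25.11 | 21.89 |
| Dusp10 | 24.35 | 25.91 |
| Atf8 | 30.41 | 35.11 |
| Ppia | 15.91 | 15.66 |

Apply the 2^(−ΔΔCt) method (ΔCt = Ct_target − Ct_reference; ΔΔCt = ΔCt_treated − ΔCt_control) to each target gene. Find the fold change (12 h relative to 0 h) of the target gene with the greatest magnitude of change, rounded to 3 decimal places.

Col1: ΔΔCt = (23.14−15.66) − (27.42−15.91) = 7.48 − 11.51 = -4.03; fold change = 2^4.03 = 16.336
Notch7: ΔΔCt = (21.89−15.66) − (25.11−15.91) = 6.23 − 9.20 = -2.97; fold change = 2^2.97 = 7.835
Dusp10: ΔΔCt = (25.91−15.66) − (24.35−15.91) = 10.25 − 8.44 = 1.81; fold change = 2^-1.81 = 0.285
Atf8: ΔΔCt = (35.11−15.66) − (30.41−15.91) = 19.45 − 14.50 = 4.95; fold change = 2^-4.95 = 0.032
Atf8 has the largest |ΔΔCt| = 4.95.

0.032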